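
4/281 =4/281 = 0.01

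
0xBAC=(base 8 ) 5654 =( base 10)2988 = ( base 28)3mk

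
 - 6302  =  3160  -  9462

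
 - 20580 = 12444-33024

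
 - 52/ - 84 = 13/21 = 0.62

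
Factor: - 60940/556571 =  -  2^2*5^1 * 11^1 * 277^1* 673^(-1) *827^( - 1)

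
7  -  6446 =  - 6439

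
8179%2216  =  1531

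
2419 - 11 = 2408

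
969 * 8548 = 8283012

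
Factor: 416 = 2^5*13^1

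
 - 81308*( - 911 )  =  74071588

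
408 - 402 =6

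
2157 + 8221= 10378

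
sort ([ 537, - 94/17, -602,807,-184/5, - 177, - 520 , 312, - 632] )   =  [ - 632, - 602  , - 520, - 177, -184/5, - 94/17, 312 , 537, 807 ] 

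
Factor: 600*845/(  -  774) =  - 2^2*3^ ( - 1 ) * 5^3 * 13^2*43^( - 1) = - 84500/129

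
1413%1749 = 1413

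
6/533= 6/533 = 0.01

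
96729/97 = 96729/97=997.21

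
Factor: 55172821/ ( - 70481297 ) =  - 11^1*3727^( - 1)*18911^( - 1 )*5015711^1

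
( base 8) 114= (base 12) 64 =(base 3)2211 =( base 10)76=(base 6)204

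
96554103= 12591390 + 83962713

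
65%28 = 9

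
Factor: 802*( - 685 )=-2^1 * 5^1*137^1*401^1 = -  549370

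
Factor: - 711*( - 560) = 398160  =  2^4*3^2*5^1*7^1 *79^1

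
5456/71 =76 + 60/71 = 76.85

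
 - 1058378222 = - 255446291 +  - 802931931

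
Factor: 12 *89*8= 2^5*3^1 * 89^1 = 8544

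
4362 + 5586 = 9948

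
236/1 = 236=236.00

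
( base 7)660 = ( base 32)ag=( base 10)336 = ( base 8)520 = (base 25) DB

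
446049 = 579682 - 133633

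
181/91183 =181/91183=0.00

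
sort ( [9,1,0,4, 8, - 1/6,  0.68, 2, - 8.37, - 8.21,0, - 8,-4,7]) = [ - 8.37,- 8.21, - 8,-4, - 1/6,0, 0,0.68,1, 2,4, 7, 8,9 ] 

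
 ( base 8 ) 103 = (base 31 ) 25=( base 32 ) 23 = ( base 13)52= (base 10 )67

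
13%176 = 13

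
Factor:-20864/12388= - 2^5*19^ ( - 1) = -32/19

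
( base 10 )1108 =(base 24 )1M4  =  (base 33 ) 10j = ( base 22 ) 268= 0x454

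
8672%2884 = 20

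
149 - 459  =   -310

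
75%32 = 11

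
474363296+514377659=988740955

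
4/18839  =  4/18839 = 0.00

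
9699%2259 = 663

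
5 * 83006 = 415030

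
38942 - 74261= - 35319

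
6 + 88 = 94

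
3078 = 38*81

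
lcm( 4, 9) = 36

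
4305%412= 185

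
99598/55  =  1810 + 48/55= 1810.87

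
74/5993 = 74/5993  =  0.01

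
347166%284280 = 62886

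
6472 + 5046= 11518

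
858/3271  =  858/3271 = 0.26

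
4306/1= 4306= 4306.00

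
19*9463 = 179797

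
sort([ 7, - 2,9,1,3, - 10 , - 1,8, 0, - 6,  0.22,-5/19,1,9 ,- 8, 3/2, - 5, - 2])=[ - 10,-8, - 6, - 5, - 2, - 2, - 1, - 5/19,0,  0.22,1,1,3/2 , 3,7,  8,9,  9 ] 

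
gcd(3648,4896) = 96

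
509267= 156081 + 353186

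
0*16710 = 0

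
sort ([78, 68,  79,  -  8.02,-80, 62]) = [ - 80, - 8.02,62,68,78, 79 ]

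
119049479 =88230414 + 30819065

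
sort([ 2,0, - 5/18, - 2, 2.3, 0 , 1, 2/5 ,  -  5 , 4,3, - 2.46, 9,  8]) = [- 5, -2.46, - 2, - 5/18, 0 , 0 , 2/5, 1 , 2, 2.3 , 3,4,  8, 9]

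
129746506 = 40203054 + 89543452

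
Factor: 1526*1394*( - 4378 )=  - 2^3 * 7^1*11^1*17^1*41^1 * 109^1 * 199^1= - 9313074232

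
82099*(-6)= - 492594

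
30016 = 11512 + 18504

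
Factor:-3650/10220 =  - 5/14=- 2^( - 1)*5^1*7^( - 1) 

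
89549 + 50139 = 139688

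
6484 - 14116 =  - 7632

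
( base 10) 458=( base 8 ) 712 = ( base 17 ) 19g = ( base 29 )FN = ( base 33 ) dt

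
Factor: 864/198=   2^4*3^1*11^ ( - 1) =48/11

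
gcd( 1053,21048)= 3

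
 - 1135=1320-2455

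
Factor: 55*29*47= 5^1*11^1*29^1  *  47^1 = 74965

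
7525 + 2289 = 9814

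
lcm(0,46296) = 0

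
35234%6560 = 2434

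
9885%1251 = 1128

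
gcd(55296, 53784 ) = 216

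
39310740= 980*40113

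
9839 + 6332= 16171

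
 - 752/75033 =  - 1 + 74281/75033 = -  0.01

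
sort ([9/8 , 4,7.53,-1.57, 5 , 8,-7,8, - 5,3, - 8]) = [ - 8, - 7, - 5, - 1.57,9/8, 3 , 4,5,7.53, 8,  8]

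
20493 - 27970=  - 7477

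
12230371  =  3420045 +8810326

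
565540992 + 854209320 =1419750312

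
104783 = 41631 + 63152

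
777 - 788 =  - 11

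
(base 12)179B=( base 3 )10220202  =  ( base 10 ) 2855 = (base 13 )13B8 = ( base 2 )101100100111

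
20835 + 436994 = 457829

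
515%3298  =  515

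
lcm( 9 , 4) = 36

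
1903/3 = 1903/3 = 634.33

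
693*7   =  4851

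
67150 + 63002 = 130152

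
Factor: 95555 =5^1*29^1*659^1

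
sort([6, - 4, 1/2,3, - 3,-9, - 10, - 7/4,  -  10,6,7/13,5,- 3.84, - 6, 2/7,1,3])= [-10, - 10, - 9, - 6, - 4, - 3.84, - 3, - 7/4,2/7, 1/2,7/13,1,  3,3,5,  6,6]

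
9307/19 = 489+16/19 = 489.84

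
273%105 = 63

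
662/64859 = 662/64859 = 0.01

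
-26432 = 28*( - 944 ) 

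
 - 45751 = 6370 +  - 52121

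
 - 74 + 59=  - 15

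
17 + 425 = 442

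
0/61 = 0 = 0.00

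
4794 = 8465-3671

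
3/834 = 1/278 = 0.00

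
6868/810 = 3434/405 = 8.48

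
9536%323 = 169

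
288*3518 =1013184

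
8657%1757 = 1629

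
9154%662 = 548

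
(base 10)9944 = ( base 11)7520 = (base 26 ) EIC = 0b10011011011000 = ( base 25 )fmj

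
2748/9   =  305 + 1/3 = 305.33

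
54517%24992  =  4533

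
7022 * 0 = 0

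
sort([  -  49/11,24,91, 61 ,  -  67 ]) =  [ - 67, - 49/11,  24,61, 91] 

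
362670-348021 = 14649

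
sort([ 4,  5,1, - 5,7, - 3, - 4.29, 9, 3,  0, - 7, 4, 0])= [-7, - 5,- 4.29, - 3, 0, 0,1 , 3 , 4, 4, 5, 7, 9] 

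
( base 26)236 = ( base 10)1436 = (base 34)188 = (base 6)10352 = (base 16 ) 59C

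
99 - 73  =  26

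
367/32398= 367/32398 = 0.01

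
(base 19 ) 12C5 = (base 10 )7814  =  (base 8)17206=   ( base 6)100102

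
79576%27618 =24340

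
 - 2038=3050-5088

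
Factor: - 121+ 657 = 536 = 2^3 * 67^1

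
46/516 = 23/258 = 0.09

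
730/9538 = 365/4769=0.08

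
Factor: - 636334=  -  2^1 * 103^1*3089^1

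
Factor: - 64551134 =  - 2^1 * 32275567^1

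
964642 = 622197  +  342445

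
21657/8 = 2707 + 1/8 = 2707.12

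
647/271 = 2 + 105/271 = 2.39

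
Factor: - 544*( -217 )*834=2^6*3^1*7^1*17^1*31^1*139^1 = 98452032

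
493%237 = 19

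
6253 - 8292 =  - 2039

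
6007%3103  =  2904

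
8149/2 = 4074 + 1/2  =  4074.50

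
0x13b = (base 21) f0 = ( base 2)100111011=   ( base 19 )GB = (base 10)315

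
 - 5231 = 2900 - 8131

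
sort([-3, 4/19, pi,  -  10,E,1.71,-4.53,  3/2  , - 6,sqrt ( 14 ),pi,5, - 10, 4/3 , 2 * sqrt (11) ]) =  [-10, -10,-6, - 4.53,  -  3, 4/19,4/3,3/2, 1.71,  E, pi,pi, sqrt(14),5,2 * sqrt(11)] 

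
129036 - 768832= - 639796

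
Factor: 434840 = 2^3*5^1 * 7^1*1553^1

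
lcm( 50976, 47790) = 764640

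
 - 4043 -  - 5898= 1855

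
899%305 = 289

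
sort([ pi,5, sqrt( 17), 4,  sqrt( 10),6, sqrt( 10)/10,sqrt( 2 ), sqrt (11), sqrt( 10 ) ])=[ sqrt( 10)/10,sqrt ( 2),pi , sqrt( 10), sqrt( 10),sqrt( 11), 4,sqrt(17),5,6 ] 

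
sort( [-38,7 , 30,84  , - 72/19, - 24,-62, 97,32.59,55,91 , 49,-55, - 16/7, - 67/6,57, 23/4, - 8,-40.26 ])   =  [ - 62,-55,-40.26,-38, - 24, - 67/6, - 8,-72/19, - 16/7,23/4,7,30,32.59,49, 55,57,84,91, 97] 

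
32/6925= 32/6925=0.00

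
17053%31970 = 17053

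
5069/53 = 95  +  34/53 = 95.64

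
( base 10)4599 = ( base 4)1013313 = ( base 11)3501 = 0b1000111110111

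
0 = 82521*0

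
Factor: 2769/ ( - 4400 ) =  - 2^( - 4)*3^1*5^ ( - 2)*11^( - 1 )*13^1*71^1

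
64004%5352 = 5132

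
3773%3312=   461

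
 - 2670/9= - 890/3 =-296.67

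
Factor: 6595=5^1*1319^1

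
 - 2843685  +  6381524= 3537839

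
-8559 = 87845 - 96404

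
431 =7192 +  - 6761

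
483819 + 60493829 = 60977648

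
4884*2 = 9768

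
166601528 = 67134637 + 99466891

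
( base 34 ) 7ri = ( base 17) 1e41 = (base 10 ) 9028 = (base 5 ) 242103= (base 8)21504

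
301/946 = 7/22 = 0.32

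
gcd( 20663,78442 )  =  1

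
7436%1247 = 1201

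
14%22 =14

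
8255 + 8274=16529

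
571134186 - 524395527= 46738659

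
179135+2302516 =2481651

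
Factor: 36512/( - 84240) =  - 2^1 * 3^( - 4)*5^ ( - 1 ) * 7^1*13^( - 1)*163^1 = - 2282/5265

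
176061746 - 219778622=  - 43716876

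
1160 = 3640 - 2480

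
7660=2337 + 5323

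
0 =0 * 7343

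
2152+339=2491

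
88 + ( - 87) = 1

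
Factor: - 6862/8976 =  -2^ ( - 3)*3^(  -  1)*11^(-1)*17^(  -  1 )*47^1 *73^1= -3431/4488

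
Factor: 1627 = 1627^1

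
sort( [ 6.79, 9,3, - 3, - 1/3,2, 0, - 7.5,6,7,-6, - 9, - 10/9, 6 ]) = [  -  9,-7.5, - 6, - 3, - 10/9, - 1/3, 0,2, 3,6,6,6.79,7,9 ]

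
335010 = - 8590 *( - 39)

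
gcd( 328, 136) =8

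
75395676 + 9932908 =85328584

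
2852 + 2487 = 5339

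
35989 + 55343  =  91332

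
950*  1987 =1887650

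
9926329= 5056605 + 4869724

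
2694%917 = 860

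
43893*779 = 34192647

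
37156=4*9289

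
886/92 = 9+29/46= 9.63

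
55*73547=4045085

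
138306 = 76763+61543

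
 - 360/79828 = -90/19957 = -0.00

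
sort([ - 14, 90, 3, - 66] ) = [ - 66, - 14, 3,90 ]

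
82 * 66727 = 5471614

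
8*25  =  200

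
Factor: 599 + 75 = 674 = 2^1*337^1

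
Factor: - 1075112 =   -  2^3  *  23^1*5843^1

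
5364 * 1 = 5364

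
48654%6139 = 5681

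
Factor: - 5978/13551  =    -  2^1*3^( - 1)*7^2*61^1*4517^( - 1 )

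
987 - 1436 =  - 449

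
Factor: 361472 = 2^10*353^1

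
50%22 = 6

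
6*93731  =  562386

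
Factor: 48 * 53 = 2544 = 2^4 * 3^1*53^1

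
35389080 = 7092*4990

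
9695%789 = 227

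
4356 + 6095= 10451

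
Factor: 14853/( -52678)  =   - 2^( - 1 ) *3^1*4951^1*26339^( - 1 )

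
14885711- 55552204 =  - 40666493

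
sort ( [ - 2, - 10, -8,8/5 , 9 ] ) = [-10, - 8, - 2, 8/5,9]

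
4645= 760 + 3885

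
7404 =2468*3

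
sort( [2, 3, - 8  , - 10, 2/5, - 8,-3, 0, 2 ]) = [  -  10, - 8, - 8, - 3, 0, 2/5,2, 2,3 ]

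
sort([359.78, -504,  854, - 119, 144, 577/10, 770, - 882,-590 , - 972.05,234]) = [ - 972.05, - 882,  -  590,-504, - 119,  577/10,  144,234,359.78, 770,854 ] 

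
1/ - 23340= - 1 + 23339/23340  =  -0.00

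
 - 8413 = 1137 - 9550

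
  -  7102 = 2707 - 9809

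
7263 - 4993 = 2270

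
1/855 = 1/855=0.00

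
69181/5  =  13836 + 1/5= 13836.20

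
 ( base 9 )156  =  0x84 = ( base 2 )10000100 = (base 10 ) 132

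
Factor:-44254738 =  - 2^1 *11^1*37^1*54367^1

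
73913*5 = 369565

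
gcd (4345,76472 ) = 869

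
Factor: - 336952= - 2^3 * 7^1*11^1*547^1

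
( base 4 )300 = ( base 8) 60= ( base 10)48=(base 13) 39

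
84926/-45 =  -84926/45 = -  1887.24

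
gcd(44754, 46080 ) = 6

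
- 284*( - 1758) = 499272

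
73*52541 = 3835493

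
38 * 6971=264898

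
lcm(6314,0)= 0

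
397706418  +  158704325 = 556410743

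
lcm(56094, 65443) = 392658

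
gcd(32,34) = 2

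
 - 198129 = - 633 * 313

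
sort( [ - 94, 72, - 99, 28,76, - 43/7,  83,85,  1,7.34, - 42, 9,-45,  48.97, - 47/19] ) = [ - 99, - 94, - 45, - 42, -43/7, - 47/19,1,7.34, 9, 28,48.97,72,  76,  83, 85 ] 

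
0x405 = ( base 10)1029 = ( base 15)489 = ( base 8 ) 2005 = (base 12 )719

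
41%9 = 5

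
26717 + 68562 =95279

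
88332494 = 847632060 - 759299566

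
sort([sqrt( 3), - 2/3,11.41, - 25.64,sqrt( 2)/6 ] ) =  [ - 25.64, - 2/3, sqrt (2 ) /6,  sqrt( 3), 11.41] 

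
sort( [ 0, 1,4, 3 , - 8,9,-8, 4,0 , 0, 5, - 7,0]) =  [ - 8,-8, - 7 , 0, 0, 0, 0,1,3, 4, 4,5,9]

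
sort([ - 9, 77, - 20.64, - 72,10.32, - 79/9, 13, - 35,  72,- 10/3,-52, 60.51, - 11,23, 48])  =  [ -72, - 52, - 35, - 20.64 , - 11,-9, - 79/9, - 10/3, 10.32,13,  23, 48, 60.51, 72, 77] 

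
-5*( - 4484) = 22420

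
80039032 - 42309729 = 37729303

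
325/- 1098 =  - 325/1098 =-0.30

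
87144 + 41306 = 128450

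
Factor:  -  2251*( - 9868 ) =2^2*2251^1*2467^1 =22212868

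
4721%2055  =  611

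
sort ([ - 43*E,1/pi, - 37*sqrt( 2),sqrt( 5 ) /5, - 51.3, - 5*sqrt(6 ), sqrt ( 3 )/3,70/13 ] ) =[ - 43*E, - 37*sqrt( 2 ), - 51.3, - 5*sqrt(6), 1/pi, sqrt( 5)/5,sqrt (3 )/3,70/13 ] 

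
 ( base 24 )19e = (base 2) 1100100110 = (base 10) 806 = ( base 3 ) 1002212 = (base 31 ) Q0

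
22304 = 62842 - 40538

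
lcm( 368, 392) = 18032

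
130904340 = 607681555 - 476777215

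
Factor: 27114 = 2^1*3^1*4519^1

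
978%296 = 90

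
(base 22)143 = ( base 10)575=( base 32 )hv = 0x23f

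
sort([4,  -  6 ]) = [ - 6, 4]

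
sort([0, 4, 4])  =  [ 0, 4,4]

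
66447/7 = 66447/7 = 9492.43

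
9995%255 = 50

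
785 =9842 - 9057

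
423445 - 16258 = 407187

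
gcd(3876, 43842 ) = 6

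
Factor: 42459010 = 2^1*5^1*11^1*385991^1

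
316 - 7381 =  - 7065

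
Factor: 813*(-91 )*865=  - 63995295  =  - 3^1*5^1*7^1*13^1 * 173^1*271^1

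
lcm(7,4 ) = 28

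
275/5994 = 275/5994 = 0.05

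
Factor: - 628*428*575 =-154550800  =  -2^4*5^2*23^1*107^1*157^1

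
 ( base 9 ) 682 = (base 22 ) 13a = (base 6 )2332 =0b1000110000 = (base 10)560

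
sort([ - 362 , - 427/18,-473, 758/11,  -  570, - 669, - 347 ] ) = [ - 669, -570,-473,-362, - 347, - 427/18, 758/11]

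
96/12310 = 48/6155 = 0.01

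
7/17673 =7/17673= 0.00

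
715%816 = 715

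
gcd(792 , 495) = 99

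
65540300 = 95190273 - 29649973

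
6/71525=6/71525=0.00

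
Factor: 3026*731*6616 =14634631696= 2^4*17^2*43^1*89^1*827^1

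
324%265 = 59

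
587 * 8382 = 4920234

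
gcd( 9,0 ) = 9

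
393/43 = 393/43 = 9.14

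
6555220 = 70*93646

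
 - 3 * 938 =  -2814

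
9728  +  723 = 10451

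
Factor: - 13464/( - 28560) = 2^( - 1)*3^1* 5^(- 1 )*7^ ( - 1 )*11^1=33/70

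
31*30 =930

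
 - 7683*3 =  - 23049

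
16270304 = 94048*173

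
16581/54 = 5527/18 = 307.06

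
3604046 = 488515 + 3115531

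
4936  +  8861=13797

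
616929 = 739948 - 123019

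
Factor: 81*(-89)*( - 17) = 3^4*17^1*89^1 = 122553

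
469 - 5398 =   -  4929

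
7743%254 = 123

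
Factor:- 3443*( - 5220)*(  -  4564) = -2^4*3^2*5^1*7^1* 11^1*29^1*163^1 * 313^1=- 82026307440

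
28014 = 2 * 14007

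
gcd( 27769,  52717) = 7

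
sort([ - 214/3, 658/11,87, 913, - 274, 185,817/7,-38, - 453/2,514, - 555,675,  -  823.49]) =[-823.49, - 555,-274, - 453/2, - 214/3, - 38,658/11,87, 817/7,185,514,675,913]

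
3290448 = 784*4197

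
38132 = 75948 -37816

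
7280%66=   20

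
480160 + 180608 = 660768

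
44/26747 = 44/26747 =0.00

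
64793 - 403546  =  -338753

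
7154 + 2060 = 9214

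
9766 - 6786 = 2980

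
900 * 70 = 63000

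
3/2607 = 1/869=0.00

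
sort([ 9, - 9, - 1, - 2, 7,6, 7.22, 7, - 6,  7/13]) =[ - 9, - 6,-2,- 1,7/13,6,  7, 7,  7.22, 9 ]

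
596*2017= 1202132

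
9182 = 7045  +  2137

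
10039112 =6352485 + 3686627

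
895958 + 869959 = 1765917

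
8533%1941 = 769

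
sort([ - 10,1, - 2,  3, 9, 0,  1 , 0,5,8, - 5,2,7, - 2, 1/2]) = [ - 10, - 5 , - 2, - 2,  0,0 , 1/2,  1 , 1,2,3,5,7, 8 , 9] 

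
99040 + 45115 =144155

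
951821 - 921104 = 30717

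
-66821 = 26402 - 93223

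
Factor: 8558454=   2^1*3^1 * 1117^1*1277^1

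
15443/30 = 514 + 23/30 = 514.77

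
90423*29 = 2622267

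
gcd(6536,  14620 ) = 172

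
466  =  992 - 526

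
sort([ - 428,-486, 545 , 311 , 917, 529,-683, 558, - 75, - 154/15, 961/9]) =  [- 683 ,-486, - 428, - 75, - 154/15  ,  961/9,311, 529, 545, 558, 917] 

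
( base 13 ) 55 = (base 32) 26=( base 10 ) 70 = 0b1000110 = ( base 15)4A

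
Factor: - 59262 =  -  2^1*3^1 *7^1 *17^1*83^1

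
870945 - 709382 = 161563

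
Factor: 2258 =2^1*1129^1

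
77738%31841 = 14056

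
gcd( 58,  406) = 58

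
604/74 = 8 +6/37 = 8.16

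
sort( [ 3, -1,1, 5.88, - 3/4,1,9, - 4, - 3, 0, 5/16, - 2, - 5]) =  [-5, - 4 ,-3, - 2,  -  1, - 3/4 , 0,5/16,1,1,3, 5.88, 9 ] 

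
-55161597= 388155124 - 443316721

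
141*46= 6486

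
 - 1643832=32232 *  ( - 51)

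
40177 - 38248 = 1929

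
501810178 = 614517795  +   - 112707617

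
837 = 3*279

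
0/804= 0 = 0.00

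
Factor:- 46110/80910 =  - 3^(  -  1)*31^( - 1)*53^1 = - 53/93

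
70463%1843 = 429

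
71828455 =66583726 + 5244729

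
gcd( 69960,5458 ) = 2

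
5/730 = 1/146 = 0.01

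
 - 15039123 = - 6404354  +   -8634769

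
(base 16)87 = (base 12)B3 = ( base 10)135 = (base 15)90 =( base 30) 4f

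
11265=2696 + 8569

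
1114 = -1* ( - 1114 )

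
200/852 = 50/213 = 0.23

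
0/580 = 0 =0.00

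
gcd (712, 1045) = 1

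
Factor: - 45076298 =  - 2^1 * 43^1*227^1*2309^1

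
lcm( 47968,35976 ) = 143904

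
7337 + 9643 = 16980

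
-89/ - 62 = 89/62 = 1.44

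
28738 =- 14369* ( - 2 )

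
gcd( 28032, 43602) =6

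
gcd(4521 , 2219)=1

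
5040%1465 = 645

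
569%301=268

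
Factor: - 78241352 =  - 2^3 * 7^1*1397167^1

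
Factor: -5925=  - 3^1 * 5^2*79^1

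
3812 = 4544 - 732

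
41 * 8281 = 339521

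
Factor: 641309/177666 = 2^( - 1)*3^( - 1)* 23^1*27883^1*29611^( - 1)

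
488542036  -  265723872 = 222818164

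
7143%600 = 543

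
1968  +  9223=11191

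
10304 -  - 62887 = 73191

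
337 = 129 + 208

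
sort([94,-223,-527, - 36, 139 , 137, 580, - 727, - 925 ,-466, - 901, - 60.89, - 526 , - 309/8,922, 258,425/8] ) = [ - 925, - 901, - 727, - 527, - 526, - 466,  -  223 , - 60.89, - 309/8,-36,425/8, 94,137,139,258, 580,922 ]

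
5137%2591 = 2546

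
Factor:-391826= - 2^1*195913^1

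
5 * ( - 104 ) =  - 520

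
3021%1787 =1234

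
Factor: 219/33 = 73/11= 11^( - 1)*73^1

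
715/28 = 25 + 15/28=25.54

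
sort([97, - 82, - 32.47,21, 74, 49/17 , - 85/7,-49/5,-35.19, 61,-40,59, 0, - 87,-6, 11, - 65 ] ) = [-87, - 82, - 65,-40,-35.19  , - 32.47, - 85/7, - 49/5, - 6,0,49/17, 11, 21, 59,61, 74, 97]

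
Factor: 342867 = 3^1*7^1*29^1* 563^1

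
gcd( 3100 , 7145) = 5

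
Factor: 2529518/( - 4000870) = - 1264759/2000435= - 5^( - 1)*43^1 * 67^1*439^1*400087^( - 1)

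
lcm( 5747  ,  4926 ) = 34482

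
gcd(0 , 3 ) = 3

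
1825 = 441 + 1384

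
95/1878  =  95/1878 =0.05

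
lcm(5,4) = 20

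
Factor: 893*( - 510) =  - 455430= - 2^1*3^1*5^1*17^1*19^1*47^1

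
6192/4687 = 144/109=1.32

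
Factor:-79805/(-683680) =15961/136736 =2^(-5 )*11^1 *1451^1*4273^( - 1)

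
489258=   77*6354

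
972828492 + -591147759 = 381680733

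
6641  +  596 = 7237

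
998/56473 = 998/56473 = 0.02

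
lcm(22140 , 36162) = 1084860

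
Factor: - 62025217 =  - 1439^1*43103^1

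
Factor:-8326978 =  - 2^1*11^2*19^1 * 1811^1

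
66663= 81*823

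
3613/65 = 3613/65=55.58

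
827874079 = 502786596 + 325087483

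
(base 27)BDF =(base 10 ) 8385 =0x20c1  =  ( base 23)FJD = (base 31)8MF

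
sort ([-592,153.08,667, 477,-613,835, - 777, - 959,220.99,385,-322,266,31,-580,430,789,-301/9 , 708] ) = [  -  959, - 777, - 613, - 592,- 580, - 322,-301/9, 31,153.08,220.99,266,385, 430,477,667,708,789, 835 ] 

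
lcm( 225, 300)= 900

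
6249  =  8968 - 2719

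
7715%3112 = 1491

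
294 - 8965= - 8671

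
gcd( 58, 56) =2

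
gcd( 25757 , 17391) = 1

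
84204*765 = 64416060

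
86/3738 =43/1869=0.02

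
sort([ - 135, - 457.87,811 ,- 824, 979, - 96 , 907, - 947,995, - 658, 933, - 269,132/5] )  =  [- 947,-824, - 658, - 457.87, - 269, - 135, - 96, 132/5,811, 907, 933, 979 , 995]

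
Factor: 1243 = 11^1*113^1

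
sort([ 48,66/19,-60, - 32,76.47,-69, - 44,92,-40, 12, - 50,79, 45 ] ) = [-69, - 60,  -  50, - 44, - 40, - 32, 66/19,12,45, 48,76.47 , 79, 92] 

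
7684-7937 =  - 253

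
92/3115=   92/3115 = 0.03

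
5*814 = 4070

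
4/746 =2/373 = 0.01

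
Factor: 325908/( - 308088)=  - 823/778 = - 2^ ( - 1)*389^( - 1)*823^1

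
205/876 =205/876=0.23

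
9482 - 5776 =3706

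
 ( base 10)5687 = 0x1637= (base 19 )fe6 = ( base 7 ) 22403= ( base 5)140222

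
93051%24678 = 19017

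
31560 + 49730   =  81290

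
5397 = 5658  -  261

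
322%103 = 13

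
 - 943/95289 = - 1+4102/4143 = - 0.01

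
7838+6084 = 13922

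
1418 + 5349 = 6767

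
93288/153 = 609 + 37/51 = 609.73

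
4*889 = 3556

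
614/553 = 1 + 61/553= 1.11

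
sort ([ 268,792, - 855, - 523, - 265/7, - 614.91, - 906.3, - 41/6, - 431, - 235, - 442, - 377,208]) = [ - 906.3, - 855, - 614.91, - 523,-442, - 431, - 377, - 235,-265/7, - 41/6,208,268,792 ]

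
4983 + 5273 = 10256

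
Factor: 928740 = 2^2*3^1*5^1*23^1*673^1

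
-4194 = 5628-9822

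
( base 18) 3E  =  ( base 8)104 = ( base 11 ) 62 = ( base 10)68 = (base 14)4C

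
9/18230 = 9/18230 =0.00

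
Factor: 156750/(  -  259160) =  - 2^ ( - 2)*3^1*5^2*31^(  -  1 ) = -  75/124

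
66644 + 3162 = 69806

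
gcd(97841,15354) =1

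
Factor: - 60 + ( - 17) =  - 7^1*11^1 = - 77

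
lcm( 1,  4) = 4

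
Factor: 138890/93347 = 430/289 = 2^1*5^1*17^( - 2)*43^1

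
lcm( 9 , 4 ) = 36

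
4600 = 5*920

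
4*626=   2504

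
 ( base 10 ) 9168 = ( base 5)243133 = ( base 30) a5i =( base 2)10001111010000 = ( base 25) EGI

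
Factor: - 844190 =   -  2^1* 5^1*29^1*41^1*71^1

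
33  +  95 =128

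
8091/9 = 899 = 899.00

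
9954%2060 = 1714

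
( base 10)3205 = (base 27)4aj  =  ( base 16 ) C85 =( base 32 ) 345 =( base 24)5dd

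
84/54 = 14/9 = 1.56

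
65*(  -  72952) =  - 4741880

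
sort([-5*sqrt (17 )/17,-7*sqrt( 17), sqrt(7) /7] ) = [ - 7*sqrt( 17),-5* sqrt( 17) /17,sqrt(7 ) /7 ]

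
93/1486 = 93/1486= 0.06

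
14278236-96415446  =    -  82137210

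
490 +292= 782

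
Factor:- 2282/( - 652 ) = 7/2 =2^( - 1)*7^1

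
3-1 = 2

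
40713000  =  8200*4965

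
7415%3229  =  957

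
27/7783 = 27/7783 = 0.00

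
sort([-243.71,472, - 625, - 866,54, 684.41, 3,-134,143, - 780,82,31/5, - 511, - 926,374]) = [-926, - 866, -780 , - 625, - 511, - 243.71,-134,3,31/5,54 , 82,  143 , 374,472, 684.41]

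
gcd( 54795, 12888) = 3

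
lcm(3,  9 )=9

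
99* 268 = 26532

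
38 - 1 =37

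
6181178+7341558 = 13522736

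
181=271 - 90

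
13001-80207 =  - 67206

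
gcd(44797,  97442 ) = 1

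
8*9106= 72848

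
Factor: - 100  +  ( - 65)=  - 165 = - 3^1*5^1*11^1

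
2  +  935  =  937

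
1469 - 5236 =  - 3767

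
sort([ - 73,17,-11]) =[ - 73 , - 11,  17]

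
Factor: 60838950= 2^1*3^1*5^2* 19^1*21347^1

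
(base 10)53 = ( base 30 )1n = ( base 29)1o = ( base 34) 1J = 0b110101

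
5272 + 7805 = 13077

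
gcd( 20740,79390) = 170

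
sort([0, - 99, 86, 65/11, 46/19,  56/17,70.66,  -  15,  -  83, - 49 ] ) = [-99, - 83, - 49, - 15, 0,46/19, 56/17,  65/11, 70.66, 86] 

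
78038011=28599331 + 49438680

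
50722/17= 50722/17 = 2983.65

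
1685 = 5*337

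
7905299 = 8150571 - 245272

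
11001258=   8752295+2248963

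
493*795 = 391935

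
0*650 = 0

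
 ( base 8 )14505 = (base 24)B5D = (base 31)6ml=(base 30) 75j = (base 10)6469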